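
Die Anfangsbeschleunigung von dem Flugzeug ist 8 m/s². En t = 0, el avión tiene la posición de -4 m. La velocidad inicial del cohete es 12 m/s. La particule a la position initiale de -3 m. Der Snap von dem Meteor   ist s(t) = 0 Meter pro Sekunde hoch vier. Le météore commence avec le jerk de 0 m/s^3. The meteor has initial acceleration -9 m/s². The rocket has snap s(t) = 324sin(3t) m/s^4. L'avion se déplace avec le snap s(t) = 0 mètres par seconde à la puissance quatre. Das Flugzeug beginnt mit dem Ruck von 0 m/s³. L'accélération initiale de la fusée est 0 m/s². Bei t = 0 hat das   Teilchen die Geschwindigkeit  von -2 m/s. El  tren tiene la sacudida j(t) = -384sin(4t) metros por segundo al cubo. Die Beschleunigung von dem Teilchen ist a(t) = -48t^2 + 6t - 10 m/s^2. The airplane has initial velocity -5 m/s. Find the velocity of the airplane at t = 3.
We must find the integral of our snap equation s(t) = 0 3 times. The integral of snap is jerk. Using j(0) = 0, we get j(t) = 0. The antiderivative of jerk, with a(0) = 8, gives acceleration: a(t) = 8. Integrating acceleration and using the initial condition v(0) = -5, we get v(t) = 8·t - 5. We have velocity v(t) = 8·t - 5. Substituting t = 3: v(3) = 19.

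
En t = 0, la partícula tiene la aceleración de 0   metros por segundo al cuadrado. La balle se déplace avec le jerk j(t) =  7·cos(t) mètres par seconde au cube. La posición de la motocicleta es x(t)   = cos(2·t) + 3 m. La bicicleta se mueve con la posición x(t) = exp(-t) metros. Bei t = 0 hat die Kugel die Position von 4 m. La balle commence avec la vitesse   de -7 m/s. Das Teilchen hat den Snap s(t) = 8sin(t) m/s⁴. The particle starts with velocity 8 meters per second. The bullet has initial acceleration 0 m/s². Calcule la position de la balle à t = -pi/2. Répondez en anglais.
We must find the antiderivative of our jerk equation j(t) = 7·cos(t) 3 times. Finding the antiderivative of j(t) and using a(0) = 0: a(t) = 7·sin(t). Taking ∫a(t)dt and applying v(0) = -7, we find v(t) = -7·cos(t). The antiderivative of velocity is position. Using x(0) = 4, we get x(t) = 4 - 7·sin(t). We have position x(t) = 4 - 7·sin(t). Substituting t = -pi/2: x(-pi/2) = 11.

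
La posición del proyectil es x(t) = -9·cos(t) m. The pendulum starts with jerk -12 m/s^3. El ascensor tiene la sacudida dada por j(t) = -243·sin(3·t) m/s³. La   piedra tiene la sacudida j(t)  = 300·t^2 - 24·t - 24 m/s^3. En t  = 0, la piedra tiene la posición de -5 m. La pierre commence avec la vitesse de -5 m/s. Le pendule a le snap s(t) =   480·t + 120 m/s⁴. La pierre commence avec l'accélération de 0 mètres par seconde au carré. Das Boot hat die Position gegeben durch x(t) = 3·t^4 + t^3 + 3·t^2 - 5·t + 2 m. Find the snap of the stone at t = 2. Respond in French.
Nous devons dériver notre équation du jerk j(t) = 300·t^2 - 24·t - 24 1 fois. En dérivant le jerk, nous obtenons le snap: s(t) = 600·t - 24. En utilisant s(t) = 600·t - 24 et en substituant t = 2, nous trouvons s = 1176.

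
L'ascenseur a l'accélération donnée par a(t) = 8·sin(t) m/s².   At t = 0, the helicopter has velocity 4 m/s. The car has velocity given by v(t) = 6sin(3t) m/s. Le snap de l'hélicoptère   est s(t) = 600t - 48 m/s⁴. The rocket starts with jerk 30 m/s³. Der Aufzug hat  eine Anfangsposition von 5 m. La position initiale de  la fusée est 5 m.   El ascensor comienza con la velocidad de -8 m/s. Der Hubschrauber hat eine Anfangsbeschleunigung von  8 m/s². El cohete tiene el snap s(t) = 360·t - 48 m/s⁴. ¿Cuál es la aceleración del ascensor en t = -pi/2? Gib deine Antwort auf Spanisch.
Usando a(t) = 8·sin(t) y sustituyendo t = -pi/2, encontramos a = -8.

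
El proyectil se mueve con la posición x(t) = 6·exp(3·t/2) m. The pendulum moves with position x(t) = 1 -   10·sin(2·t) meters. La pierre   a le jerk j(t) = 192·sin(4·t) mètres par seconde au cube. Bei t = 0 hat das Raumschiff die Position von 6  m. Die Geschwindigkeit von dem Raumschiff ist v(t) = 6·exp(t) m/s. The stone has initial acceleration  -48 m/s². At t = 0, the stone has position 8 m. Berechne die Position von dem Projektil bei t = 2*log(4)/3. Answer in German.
Aus der Gleichung für die Position x(t) = 6·exp(3·t/2), setzen wir t = 2*log(4)/3 ein und erhalten x = 24.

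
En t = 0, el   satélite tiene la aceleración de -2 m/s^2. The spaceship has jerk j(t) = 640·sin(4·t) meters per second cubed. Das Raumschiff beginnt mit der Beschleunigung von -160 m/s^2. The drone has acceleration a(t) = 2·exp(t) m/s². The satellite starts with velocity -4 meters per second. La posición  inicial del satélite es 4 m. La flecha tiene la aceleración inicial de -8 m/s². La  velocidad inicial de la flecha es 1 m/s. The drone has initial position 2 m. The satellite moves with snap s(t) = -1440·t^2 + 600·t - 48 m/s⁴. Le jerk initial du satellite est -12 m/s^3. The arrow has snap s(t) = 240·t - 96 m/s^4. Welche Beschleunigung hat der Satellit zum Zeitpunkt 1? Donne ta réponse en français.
Pour résoudre ceci, nous devons prendre 2 primitives de notre équation du snap s(t) = -1440·t^2 + 600·t - 48. La primitive du snap est le jerk. En utilisant j(0) = -12, nous obtenons j(t) = -480·t^3 + 300·t^2 - 48·t - 12. En intégrant le jerk et en utilisant la condition initiale a(0) = -2, nous obtenons a(t) = -120·t^4 + 100·t^3 - 24·t^2 - 12·t - 2. Nous avons l'accélération a(t) = -120·t^4 + 100·t^3 - 24·t^2 - 12·t - 2. En substituant t = 1: a(1) = -58.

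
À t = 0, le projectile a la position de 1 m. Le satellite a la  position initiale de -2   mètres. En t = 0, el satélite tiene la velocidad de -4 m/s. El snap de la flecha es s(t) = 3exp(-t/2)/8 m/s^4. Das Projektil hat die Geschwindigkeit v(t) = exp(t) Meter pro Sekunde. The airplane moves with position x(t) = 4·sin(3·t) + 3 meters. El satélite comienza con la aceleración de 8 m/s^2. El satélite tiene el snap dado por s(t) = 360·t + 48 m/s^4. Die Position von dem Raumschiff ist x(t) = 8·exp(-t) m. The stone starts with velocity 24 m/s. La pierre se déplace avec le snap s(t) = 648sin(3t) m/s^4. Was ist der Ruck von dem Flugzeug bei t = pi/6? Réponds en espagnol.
Debemos derivar nuestra ecuación de la posición x(t) = 4·sin(3·t) + 3 3 veces. La derivada de la posición da la velocidad: v(t) = 12·cos(3·t). Derivando la velocidad, obtenemos la aceleración: a(t) = -36·sin(3·t). La derivada de la aceleración da la sacudida: j(t) = -108·cos(3·t). De la ecuación de la sacudida j(t) = -108·cos(3·t), sustituimos t = pi/6 para obtener j = 0.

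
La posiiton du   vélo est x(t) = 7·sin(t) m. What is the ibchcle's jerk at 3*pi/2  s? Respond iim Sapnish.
Debemos derivar nuestra ecuación de la posición x(t) = 7·sin(t) 3 veces. Tomando d/dt de x(t), encontramos v(t) = 7·cos(t). Tomando d/dt de v(t), encontramos a(t) = -7·sin(t). Derivando la aceleración, obtenemos la sacudida: j(t) = -7·cos(t). Usando j(t) = -7·cos(t) y sustituyendo t = 3*pi/2, encontramos j = 0.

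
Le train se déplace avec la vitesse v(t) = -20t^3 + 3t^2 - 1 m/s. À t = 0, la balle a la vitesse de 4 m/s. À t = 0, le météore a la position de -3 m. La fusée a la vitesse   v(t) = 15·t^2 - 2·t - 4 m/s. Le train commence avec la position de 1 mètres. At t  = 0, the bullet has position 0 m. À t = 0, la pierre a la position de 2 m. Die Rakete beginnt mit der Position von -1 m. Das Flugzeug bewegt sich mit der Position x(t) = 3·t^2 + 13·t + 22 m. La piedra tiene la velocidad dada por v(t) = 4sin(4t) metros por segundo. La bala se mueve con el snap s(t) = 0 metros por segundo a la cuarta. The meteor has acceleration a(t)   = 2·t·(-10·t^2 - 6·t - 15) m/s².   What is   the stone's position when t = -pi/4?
To solve this, we need to take 1 integral of our velocity equation v(t) = 4·sin(4·t). The antiderivative of velocity is position. Using x(0) = 2, we get x(t) = 3 - cos(4·t). We have position x(t) = 3 - cos(4·t). Substituting t = -pi/4: x(-pi/4) = 4.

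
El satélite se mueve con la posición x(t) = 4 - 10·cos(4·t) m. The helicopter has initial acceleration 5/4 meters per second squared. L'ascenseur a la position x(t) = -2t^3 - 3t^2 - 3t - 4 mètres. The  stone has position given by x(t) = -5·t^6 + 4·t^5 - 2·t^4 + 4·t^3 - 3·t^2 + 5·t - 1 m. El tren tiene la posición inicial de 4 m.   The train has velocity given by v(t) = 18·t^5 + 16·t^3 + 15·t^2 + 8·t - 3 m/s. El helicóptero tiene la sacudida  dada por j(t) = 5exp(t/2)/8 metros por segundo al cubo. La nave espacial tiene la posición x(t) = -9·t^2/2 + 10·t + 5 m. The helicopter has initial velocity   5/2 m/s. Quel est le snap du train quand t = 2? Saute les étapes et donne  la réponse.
À t = 2, s = 4416.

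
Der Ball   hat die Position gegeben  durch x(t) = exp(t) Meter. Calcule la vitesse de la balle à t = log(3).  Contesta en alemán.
Um dies zu lösen, müssen wir 1 Ableitung unserer Gleichung für die Position x(t) = exp(t) nehmen. Durch Ableiten von der Position erhalten wir die Geschwindigkeit: v(t) = exp(t). Wir haben die Geschwindigkeit v(t) = exp(t). Durch Einsetzen von t = log(3): v(log(3)) = 3.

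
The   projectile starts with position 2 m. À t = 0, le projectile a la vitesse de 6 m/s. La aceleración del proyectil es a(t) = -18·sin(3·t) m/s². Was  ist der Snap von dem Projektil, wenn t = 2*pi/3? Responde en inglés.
We must differentiate our acceleration equation a(t) = -18·sin(3·t) 2 times. Differentiating acceleration, we get jerk: j(t) = -54·cos(3·t). Taking d/dt of j(t), we find s(t) = 162·sin(3·t). From the given snap equation s(t) = 162·sin(3·t), we substitute t = 2*pi/3 to get s = 0.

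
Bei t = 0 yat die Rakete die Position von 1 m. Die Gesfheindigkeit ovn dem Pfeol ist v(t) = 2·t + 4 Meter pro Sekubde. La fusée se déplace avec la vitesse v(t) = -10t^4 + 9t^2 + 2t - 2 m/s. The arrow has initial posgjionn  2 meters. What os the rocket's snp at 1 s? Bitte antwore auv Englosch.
To solve this, we need to take 3 derivatives of our velocity equation v(t) = -10·t^4 + 9·t^2 + 2·t - 2. The derivative of velocity gives acceleration: a(t) = -40·t^3 + 18·t + 2. Taking d/dt of a(t), we find j(t) = 18 - 120·t^2. Differentiating jerk, we get snap: s(t) = -240·t. From the given snap equation s(t) = -240·t, we substitute t = 1 to get s = -240.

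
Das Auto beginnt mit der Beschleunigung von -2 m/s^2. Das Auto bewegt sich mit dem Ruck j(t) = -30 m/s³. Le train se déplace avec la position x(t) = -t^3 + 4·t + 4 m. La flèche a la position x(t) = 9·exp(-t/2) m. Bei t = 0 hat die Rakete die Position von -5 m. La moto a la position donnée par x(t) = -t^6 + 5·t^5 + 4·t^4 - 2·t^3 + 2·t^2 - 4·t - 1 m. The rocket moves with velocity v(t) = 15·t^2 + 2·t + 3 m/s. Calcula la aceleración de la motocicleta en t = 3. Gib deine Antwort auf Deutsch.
Wir müssen unsere Gleichung für die Position x(t) = -t^6 + 5·t^5 + 4·t^4 - 2·t^3 + 2·t^2 - 4·t - 1 2-mal ableiten. Die Ableitung von der Position ergibt die Geschwindigkeit: v(t) = -6·t^5 + 25·t^4 + 16·t^3 - 6·t^2 + 4·t - 4. Durch Ableiten von der Geschwindigkeit erhalten wir die Beschleunigung: a(t) = -30·t^4 + 100·t^3 + 48·t^2 - 12·t + 4. Mit a(t) = -30·t^4 + 100·t^3 + 48·t^2 - 12·t + 4 und Einsetzen von t = 3, finden wir a = 670.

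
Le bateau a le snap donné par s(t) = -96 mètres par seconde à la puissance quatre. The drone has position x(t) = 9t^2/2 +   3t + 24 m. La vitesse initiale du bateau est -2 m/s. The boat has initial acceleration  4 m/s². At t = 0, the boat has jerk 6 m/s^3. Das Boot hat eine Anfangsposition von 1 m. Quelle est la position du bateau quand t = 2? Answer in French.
Nous devons intégrer notre équation du snap s(t) = -96 4 fois. En intégrant le snap et en utilisant la condition initiale j(0) = 6, nous obtenons j(t) = 6 - 96·t. La primitive du jerk est l'accélération. En utilisant a(0) = 4, nous obtenons a(t) = -48·t^2 + 6·t + 4. L'intégrale de l'accélération, avec v(0) = -2, donne la vitesse: v(t) = -16·t^3 + 3·t^2 + 4·t - 2. En intégrant la vitesse et en utilisant la condition initiale x(0) = 1, nous obtenons x(t) = -4·t^4 + t^3 + 2·t^2 - 2·t + 1. Nous avons la position x(t) = -4·t^4 + t^3 + 2·t^2 - 2·t + 1. En substituant t = 2: x(2) = -51.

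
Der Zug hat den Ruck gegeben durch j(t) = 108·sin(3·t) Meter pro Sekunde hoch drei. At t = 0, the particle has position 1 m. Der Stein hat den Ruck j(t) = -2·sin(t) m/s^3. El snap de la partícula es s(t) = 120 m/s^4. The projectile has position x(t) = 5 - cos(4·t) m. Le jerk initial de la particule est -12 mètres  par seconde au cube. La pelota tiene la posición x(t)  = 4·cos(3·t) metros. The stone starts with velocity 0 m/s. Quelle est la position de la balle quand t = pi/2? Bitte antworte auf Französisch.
De l'équation de la position x(t) = 4·cos(3·t), nous substituons t = pi/2 pour obtenir x = 0.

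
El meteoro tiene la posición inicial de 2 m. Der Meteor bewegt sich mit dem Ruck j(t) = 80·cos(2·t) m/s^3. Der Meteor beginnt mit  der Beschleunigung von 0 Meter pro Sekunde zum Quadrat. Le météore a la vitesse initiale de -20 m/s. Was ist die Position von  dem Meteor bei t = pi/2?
Um dies zu lösen, müssen wir 3 Integrale unserer Gleichung für den Ruck j(t) = 80·cos(2·t) finden. Das Integral von dem Ruck ist die Beschleunigung. Mit a(0) = 0 erhalten wir a(t) = 40·sin(2·t). Durch Integration von der Beschleunigung und Verwendung der Anfangsbedingung v(0) = -20, erhalten wir v(t) = -20·cos(2·t). Das Integral von der Geschwindigkeit, mit x(0) = 2, ergibt die Position: x(t) = 2 - 10·sin(2·t). Aus der Gleichung für die Position x(t) = 2 - 10·sin(2·t), setzen wir t = pi/2 ein und erhalten x = 2.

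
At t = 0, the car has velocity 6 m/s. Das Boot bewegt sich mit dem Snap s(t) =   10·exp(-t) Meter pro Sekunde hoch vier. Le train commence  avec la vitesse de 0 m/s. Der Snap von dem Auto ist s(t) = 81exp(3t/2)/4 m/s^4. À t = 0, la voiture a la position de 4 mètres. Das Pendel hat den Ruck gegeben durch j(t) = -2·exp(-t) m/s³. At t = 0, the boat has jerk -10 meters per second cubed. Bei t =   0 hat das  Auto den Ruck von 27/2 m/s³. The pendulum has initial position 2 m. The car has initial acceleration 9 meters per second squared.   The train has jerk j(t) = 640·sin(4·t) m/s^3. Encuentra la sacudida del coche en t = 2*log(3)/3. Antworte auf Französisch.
Nous devons trouver la primitive de notre équation du snap s(t) = 81·exp(3·t/2)/4 1 fois. La primitive du snap, avec j(0) = 27/2, donne le jerk: j(t) = 27·exp(3·t/2)/2. De l'équation du jerk j(t) = 27·exp(3·t/2)/2, nous substituons t = 2*log(3)/3 pour obtenir j = 81/2.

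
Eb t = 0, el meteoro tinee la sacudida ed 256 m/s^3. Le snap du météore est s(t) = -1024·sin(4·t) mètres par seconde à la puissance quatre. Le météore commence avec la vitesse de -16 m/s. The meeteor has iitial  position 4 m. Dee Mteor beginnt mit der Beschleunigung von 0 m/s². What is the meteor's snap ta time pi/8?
From the given snap equation s(t) = -1024·sin(4·t), we substitute t = pi/8 to get s = -1024.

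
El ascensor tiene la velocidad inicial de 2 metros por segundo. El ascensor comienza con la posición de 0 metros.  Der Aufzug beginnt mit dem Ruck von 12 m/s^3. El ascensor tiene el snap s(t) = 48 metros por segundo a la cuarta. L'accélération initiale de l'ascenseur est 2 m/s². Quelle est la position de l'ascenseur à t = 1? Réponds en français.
Nous devons intégrer notre équation du snap s(t) = 48 4 fois. L'intégrale du snap, avec j(0) = 12, donne le jerk: j(t) = 48·t + 12. La primitive du jerk est l'accélération. En utilisant a(0) = 2, nous obtenons a(t) = 24·t^2 + 12·t + 2. La primitive de l'accélération, avec v(0) = 2, donne la vitesse: v(t) = 8·t^3 + 6·t^2 + 2·t + 2. En intégrant la vitesse et en utilisant la condition initiale x(0) = 0, nous obtenons x(t) = 2·t^4 + 2·t^3 + t^2 + 2·t. Nous avons la position x(t) = 2·t^4 + 2·t^3 + t^2 + 2·t. En substituant t = 1: x(1) = 7.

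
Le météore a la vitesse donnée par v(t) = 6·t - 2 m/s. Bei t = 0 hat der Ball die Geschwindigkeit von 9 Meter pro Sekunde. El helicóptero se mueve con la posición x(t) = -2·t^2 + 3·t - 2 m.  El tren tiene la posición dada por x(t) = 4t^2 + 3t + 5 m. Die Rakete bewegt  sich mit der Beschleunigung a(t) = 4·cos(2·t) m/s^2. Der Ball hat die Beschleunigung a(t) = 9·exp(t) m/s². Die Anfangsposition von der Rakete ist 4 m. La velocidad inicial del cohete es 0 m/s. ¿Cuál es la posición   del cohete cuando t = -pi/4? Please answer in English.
To solve this, we need to take 2 integrals of our acceleration equation a(t) = 4·cos(2·t). Integrating acceleration and using the initial condition v(0) = 0, we get v(t) = 2·sin(2·t). Integrating velocity and using the initial condition x(0) = 4, we get x(t) = 5 - cos(2·t). We have position x(t) = 5 - cos(2·t). Substituting t = -pi/4: x(-pi/4) = 5.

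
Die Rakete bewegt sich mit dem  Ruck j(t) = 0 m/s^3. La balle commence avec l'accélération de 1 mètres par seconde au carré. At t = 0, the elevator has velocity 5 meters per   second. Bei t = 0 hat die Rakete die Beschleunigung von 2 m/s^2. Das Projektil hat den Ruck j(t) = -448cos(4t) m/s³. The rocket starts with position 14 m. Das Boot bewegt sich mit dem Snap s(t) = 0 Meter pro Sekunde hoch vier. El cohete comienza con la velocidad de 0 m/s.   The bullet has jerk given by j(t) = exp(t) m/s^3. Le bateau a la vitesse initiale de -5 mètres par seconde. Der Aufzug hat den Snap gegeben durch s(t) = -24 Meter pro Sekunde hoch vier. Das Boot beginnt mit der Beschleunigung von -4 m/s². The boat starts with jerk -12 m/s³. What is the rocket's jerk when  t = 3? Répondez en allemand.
Mit j(t) = 0 und Einsetzen von t = 3, finden wir j = 0.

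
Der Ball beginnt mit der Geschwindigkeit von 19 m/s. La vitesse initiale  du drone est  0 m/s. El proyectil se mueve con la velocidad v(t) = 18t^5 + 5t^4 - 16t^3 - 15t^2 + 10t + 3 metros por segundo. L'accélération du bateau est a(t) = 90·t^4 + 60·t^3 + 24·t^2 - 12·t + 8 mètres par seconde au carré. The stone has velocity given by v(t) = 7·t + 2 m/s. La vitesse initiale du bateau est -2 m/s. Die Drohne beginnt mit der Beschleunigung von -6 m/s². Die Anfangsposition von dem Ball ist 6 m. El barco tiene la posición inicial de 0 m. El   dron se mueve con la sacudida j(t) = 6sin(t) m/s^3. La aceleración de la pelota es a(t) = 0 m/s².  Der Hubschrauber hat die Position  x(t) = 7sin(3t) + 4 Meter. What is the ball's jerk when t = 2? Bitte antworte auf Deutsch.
Wir müssen unsere Gleichung für die Beschleunigung a(t) = 0 1-mal ableiten. Die Ableitung von der Beschleunigung ergibt den Ruck: j(t) = 0. Mit j(t) = 0 und Einsetzen von t = 2, finden wir j = 0.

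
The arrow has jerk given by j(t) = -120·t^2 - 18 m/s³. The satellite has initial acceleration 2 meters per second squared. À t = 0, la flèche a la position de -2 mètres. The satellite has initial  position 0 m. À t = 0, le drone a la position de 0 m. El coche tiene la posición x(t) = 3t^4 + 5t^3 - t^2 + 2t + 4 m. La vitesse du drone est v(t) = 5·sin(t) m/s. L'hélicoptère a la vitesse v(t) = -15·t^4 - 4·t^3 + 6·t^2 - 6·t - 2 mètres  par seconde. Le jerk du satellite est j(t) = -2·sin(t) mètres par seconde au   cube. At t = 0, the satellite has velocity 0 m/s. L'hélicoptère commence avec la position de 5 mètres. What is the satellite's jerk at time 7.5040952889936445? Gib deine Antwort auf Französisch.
En utilisant j(t) = -2·sin(t) et en substituant t = 7.5040952889936445, nous trouvons j = -1.87882335767403.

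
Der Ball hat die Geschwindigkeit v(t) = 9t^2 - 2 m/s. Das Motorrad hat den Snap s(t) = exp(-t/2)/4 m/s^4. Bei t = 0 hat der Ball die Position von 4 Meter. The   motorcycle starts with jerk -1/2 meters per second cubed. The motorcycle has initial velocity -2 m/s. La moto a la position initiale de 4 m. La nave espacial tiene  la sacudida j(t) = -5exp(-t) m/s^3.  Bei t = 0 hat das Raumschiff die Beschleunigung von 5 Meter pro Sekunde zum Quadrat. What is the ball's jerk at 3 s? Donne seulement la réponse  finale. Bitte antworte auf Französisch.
Le jerk à t = 3 est j = 18.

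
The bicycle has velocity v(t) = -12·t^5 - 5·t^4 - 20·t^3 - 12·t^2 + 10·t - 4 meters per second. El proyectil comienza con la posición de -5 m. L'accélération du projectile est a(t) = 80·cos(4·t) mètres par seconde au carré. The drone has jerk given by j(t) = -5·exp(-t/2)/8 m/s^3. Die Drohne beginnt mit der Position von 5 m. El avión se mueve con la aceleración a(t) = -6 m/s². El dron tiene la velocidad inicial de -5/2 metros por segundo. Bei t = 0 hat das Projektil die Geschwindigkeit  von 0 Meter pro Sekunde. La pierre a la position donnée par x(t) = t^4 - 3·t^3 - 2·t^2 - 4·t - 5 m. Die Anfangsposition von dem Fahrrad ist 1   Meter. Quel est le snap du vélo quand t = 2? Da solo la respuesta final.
s(2) = -3240.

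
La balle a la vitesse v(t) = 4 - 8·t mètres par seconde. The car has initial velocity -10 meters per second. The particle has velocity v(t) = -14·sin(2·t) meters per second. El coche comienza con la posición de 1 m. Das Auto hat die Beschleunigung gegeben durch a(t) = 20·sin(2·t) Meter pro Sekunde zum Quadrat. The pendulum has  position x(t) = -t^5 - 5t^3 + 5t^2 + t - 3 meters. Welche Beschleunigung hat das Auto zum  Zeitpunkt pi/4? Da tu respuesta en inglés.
We have acceleration a(t) = 20·sin(2·t). Substituting t = pi/4: a(pi/4) = 20.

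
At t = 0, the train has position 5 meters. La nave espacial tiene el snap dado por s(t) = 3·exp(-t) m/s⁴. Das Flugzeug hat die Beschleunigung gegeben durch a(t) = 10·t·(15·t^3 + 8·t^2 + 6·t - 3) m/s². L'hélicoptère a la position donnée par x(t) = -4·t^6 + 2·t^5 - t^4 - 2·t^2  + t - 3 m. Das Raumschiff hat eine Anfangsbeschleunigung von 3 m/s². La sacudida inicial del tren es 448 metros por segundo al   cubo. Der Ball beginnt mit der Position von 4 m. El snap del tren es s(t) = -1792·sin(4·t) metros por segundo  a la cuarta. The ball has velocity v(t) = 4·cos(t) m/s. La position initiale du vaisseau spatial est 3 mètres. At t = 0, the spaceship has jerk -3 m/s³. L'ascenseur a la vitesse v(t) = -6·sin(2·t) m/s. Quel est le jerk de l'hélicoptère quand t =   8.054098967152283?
Nous devons dériver notre équation de la position x(t) = -4·t^6 + 2·t^5 - t^4 - 2·t^2 + t - 3 3 fois. En dérivant la position, nous obtenons la vitesse: v(t) = -24·t^5 + 10·t^4 - 4·t^3 - 4·t + 1. En dérivant la vitesse, nous obtenons l'accélération: a(t) = -120·t^4 + 40·t^3 - 12·t^2 - 4. La dérivée de l'accélération donne le jerk: j(t) = -480·t^3 + 120·t^2 - 24·t. En utilisant j(t) = -480·t^3 + 120·t^2 - 24·t et en substituant t = 8.054098967152283, nous trouvons j = -243188.629530098.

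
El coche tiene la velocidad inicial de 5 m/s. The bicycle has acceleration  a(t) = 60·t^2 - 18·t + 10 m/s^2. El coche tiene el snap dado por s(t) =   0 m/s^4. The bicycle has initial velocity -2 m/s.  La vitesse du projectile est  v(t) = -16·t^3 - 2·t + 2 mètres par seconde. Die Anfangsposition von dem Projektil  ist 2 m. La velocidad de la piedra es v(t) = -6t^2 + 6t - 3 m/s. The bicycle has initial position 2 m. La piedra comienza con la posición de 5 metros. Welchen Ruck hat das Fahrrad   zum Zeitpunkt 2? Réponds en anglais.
Starting from acceleration a(t) = 60·t^2 - 18·t + 10, we take 1 derivative. Taking d/dt of a(t), we find j(t) = 120·t - 18. We have jerk j(t) = 120·t - 18. Substituting t = 2: j(2) = 222.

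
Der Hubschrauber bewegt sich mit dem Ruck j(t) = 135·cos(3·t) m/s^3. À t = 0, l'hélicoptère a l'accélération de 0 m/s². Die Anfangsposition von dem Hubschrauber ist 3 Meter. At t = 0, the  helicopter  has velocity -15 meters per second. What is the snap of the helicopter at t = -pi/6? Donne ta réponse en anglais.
Starting from jerk j(t) = 135·cos(3·t), we take 1 derivative. Differentiating jerk, we get snap: s(t) = -405·sin(3·t). We have snap s(t) = -405·sin(3·t). Substituting t = -pi/6: s(-pi/6) = 405.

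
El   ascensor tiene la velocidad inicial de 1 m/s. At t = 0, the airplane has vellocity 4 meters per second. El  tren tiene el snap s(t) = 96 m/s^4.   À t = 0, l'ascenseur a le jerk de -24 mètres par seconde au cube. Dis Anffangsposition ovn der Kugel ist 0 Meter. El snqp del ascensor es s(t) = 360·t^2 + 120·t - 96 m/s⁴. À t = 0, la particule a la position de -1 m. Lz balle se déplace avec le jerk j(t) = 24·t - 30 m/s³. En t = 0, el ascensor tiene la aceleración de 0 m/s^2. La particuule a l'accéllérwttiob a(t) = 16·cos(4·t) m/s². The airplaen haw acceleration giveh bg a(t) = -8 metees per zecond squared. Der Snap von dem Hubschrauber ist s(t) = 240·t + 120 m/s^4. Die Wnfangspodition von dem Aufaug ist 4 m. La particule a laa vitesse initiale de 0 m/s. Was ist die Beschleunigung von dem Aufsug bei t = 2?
Wir müssen die Stammfunktion unserer Gleichung für den Snap s(t) = 360·t^2 + 120·t - 96 2-mal finden. Die Stammfunktion von dem Snap ist der Ruck. Mit j(0) = -24 erhalten wir j(t) = 120·t^3 + 60·t^2 - 96·t - 24. Mit ∫j(t)dt und Anwendung von a(0) = 0, finden wir a(t) = 2·t·(15·t^3 + 10·t^2 - 24·t - 12). Aus der Gleichung für die Beschleunigung a(t) = 2·t·(15·t^3 + 10·t^2 - 24·t - 12), setzen wir t = 2 ein und erhalten a = 400.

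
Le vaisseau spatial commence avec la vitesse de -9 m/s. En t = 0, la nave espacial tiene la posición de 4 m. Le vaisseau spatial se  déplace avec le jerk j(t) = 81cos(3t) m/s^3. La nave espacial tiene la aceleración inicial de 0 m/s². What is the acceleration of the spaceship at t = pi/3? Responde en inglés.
Starting from jerk j(t) = 81·cos(3·t), we take 1 integral. The antiderivative of jerk is acceleration. Using a(0) = 0, we get a(t) = 27·sin(3·t). We have acceleration a(t) = 27·sin(3·t). Substituting t = pi/3: a(pi/3) = 0.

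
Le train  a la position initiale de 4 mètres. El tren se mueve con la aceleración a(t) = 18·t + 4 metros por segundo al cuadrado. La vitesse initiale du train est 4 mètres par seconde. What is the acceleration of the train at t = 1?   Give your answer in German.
Mit a(t) = 18·t + 4 und Einsetzen von t = 1, finden wir a = 22.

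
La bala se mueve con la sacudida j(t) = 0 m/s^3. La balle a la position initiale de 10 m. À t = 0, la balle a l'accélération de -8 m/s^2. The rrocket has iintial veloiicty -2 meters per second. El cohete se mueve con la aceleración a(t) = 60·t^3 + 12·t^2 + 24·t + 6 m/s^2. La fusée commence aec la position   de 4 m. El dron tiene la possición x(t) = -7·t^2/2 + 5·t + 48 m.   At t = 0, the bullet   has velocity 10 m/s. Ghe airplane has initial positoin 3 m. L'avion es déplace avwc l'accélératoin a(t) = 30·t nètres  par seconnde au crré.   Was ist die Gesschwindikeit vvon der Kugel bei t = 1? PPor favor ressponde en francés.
Pour résoudre ceci, nous devons prendre 2 intégrales de notre équation du jerk j(t) = 0. En prenant ∫j(t)dt et en appliquant a(0) = -8, nous trouvons a(t) = -8. La primitive de l'accélération est la vitesse. En utilisant v(0) = 10, nous obtenons v(t) = 10 - 8·t. De l'équation de la vitesse v(t) = 10 - 8·t, nous substituons t = 1 pour obtenir v = 2.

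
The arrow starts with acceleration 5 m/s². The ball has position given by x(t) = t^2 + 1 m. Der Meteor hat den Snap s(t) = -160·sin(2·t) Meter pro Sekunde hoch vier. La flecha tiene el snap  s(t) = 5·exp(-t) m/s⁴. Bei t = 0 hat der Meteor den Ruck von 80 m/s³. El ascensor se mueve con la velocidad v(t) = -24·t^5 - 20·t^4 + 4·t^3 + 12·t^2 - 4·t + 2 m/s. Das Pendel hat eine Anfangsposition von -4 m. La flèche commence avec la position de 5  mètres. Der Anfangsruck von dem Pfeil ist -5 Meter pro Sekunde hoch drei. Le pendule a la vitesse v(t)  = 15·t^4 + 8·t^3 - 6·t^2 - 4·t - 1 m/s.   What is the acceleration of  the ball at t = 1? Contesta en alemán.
Ausgehend von der Position x(t) = t^2 + 1, nehmen wir 2 Ableitungen. Mit d/dt von x(t) finden wir v(t) = 2·t. Die Ableitung von der Geschwindigkeit ergibt die Beschleunigung: a(t) = 2. Aus der Gleichung für die Beschleunigung a(t) = 2, setzen wir t = 1 ein und erhalten a = 2.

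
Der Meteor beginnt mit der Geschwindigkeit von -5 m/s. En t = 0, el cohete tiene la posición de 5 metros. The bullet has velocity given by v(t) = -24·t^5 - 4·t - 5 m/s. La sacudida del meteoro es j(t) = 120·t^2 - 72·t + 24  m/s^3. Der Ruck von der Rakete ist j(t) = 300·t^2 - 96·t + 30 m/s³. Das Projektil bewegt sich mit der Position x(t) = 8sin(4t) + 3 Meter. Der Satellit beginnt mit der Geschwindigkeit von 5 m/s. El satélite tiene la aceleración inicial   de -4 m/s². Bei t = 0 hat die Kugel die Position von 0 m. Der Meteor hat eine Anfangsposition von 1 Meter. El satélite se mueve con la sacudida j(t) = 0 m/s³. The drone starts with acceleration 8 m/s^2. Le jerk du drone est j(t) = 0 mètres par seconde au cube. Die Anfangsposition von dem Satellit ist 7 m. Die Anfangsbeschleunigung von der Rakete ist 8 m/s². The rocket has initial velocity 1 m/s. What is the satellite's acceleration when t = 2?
We need to integrate our jerk equation j(t) = 0 1 time. The integral of jerk, with a(0) = -4, gives acceleration: a(t) = -4. Using a(t) = -4 and substituting t = 2, we find a = -4.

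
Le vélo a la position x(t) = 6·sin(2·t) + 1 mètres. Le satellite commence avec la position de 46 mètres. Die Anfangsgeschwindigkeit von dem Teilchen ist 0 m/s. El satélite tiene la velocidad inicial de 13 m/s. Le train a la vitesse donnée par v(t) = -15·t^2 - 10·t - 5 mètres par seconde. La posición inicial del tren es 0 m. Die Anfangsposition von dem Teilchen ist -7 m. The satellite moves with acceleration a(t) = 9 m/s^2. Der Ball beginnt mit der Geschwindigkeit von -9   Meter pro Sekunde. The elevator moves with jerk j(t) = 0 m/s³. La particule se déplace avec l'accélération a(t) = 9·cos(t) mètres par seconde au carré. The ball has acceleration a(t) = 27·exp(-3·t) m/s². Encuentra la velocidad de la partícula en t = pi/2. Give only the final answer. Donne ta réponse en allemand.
v(pi/2) = 9.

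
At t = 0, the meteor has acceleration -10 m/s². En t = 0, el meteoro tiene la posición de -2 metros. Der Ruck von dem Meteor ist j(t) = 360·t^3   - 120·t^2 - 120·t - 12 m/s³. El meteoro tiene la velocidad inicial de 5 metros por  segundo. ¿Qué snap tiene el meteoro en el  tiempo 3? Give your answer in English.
We must differentiate our jerk equation j(t) = 360·t^3 - 120·t^2 - 120·t - 12 1 time. The derivative of jerk gives snap: s(t) = 1080·t^2 - 240·t - 120. From the given snap equation s(t) = 1080·t^2 - 240·t - 120, we substitute t = 3 to get s = 8880.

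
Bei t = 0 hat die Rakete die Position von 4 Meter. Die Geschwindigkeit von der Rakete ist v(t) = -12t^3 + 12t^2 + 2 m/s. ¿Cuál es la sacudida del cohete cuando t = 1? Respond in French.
En partant de la vitesse v(t) = -12·t^3 + 12·t^2 + 2, nous prenons 2 dérivées. En prenant d/dt de v(t), nous trouvons a(t) = -36·t^2 + 24·t. En prenant d/dt de a(t), nous trouvons j(t) = 24 - 72·t. De l'équation du jerk j(t) = 24 - 72·t, nous substituons t = 1 pour obtenir j = -48.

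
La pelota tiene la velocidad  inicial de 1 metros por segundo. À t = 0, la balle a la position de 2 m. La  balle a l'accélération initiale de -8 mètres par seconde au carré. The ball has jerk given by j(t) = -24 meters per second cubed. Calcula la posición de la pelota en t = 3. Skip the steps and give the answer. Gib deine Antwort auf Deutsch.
Die Position bei t = 3 ist x = -139.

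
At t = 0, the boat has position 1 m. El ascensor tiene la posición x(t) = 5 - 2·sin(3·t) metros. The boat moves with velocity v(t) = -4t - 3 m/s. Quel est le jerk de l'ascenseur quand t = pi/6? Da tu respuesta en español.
Partiendo de la posición x(t) = 5 - 2·sin(3·t), tomamos 3 derivadas. Tomando d/dt de x(t), encontramos v(t) = -6·cos(3·t). Tomando d/dt de v(t), encontramos a(t) = 18·sin(3·t). Tomando d/dt de a(t), encontramos j(t) = 54·cos(3·t). Usando j(t) = 54·cos(3·t) y sustituyendo t = pi/6, encontramos j = 0.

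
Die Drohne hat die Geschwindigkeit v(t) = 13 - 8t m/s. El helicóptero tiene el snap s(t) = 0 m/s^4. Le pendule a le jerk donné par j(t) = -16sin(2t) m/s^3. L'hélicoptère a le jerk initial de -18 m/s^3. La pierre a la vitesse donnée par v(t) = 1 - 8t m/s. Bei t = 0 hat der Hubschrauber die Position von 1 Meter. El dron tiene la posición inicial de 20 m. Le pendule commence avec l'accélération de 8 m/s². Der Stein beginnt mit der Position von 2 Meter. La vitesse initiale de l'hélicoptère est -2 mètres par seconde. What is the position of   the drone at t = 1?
We need to integrate our velocity equation v(t) = 13 - 8·t 1 time. The integral of velocity, with x(0) = 20, gives position: x(t) = -4·t^2 + 13·t + 20. From the given position equation x(t) = -4·t^2 + 13·t + 20, we substitute t = 1 to get x = 29.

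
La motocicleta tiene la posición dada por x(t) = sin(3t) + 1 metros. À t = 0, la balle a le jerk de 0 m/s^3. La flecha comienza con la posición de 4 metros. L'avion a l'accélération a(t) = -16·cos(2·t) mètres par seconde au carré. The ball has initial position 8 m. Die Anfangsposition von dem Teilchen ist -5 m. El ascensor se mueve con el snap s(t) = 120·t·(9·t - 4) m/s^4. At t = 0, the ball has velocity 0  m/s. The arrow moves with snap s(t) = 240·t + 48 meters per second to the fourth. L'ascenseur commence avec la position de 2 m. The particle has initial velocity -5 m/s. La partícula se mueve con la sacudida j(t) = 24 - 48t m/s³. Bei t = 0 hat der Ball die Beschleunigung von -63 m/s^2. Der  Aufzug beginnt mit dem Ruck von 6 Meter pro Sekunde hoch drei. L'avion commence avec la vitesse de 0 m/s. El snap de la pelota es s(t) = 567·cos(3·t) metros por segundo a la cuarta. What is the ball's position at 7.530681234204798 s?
To solve this, we need to take 4 antiderivatives of our snap equation s(t) = 567·cos(3·t). Taking ∫s(t)dt and applying j(0) = 0, we find j(t) = 189·sin(3·t). Integrating jerk and using the initial condition a(0) = -63, we get a(t) = -63·cos(3·t). Taking ∫a(t)dt and applying v(0) = 0, we find v(t) = -21·sin(3·t). The integral of velocity, with x(0) = 8, gives position: x(t) = 7·cos(3·t) + 1. Using x(t) = 7·cos(3·t) + 1 and substituting t = 7.530681234204798, we find x = -4.77380900129725.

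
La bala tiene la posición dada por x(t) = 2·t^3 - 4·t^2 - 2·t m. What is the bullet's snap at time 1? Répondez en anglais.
To solve this, we need to take 4 derivatives of our position equation x(t) = 2·t^3 - 4·t^2 - 2·t. Differentiating position, we get velocity: v(t) = 6·t^2 - 8·t - 2. Differentiating velocity, we get acceleration: a(t) = 12·t - 8. Taking d/dt of a(t), we find j(t) = 12. Taking d/dt of j(t), we find s(t) = 0. From the given snap equation s(t) = 0, we substitute t = 1 to get s = 0.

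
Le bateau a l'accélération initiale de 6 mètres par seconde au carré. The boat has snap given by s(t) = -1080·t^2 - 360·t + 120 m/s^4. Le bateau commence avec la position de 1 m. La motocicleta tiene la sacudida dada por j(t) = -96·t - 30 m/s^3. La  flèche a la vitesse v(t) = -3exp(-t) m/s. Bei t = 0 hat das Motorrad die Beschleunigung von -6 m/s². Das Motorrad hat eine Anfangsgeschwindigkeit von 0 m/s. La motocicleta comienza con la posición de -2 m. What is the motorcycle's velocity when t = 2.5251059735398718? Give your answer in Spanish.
Necesitamos integrar nuestra ecuación de la sacudida j(t) = -96·t - 30 2 veces. La antiderivada de la sacudida, con a(0) = -6, da la aceleración: a(t) = -48·t^2 - 30·t - 6. La antiderivada de la aceleración, con v(0) = 0, da la velocidad: v(t) = t·(-16·t^2 - 15·t - 6). Usando v(t) = t·(-16·t^2 - 15·t - 6) y sustituyendo t = 2.5251059735398718, encontramos v = -368.400720948890.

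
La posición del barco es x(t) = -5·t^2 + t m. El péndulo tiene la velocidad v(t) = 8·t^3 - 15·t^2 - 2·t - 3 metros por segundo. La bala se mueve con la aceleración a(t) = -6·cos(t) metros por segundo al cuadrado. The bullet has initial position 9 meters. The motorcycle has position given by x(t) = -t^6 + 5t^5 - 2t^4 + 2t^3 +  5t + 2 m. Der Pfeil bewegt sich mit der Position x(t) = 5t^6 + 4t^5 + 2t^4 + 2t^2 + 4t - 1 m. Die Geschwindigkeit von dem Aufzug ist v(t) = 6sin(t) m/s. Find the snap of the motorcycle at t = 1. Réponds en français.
Pour résoudre ceci, nous devons prendre 4 dérivées de notre équation de la position x(t) = -t^6 + 5·t^5 - 2·t^4 + 2·t^3 + 5·t + 2. La dérivée de la position donne la vitesse: v(t) = -6·t^5 + 25·t^4 - 8·t^3 + 6·t^2 + 5. En dérivant la vitesse, nous obtenons l'accélération: a(t) = -30·t^4 + 100·t^3 - 24·t^2 + 12·t. En dérivant l'accélération, nous obtenons le jerk: j(t) = -120·t^3 + 300·t^2 - 48·t + 12. La dérivée du jerk donne le snap: s(t) = -360·t^2 + 600·t - 48. De l'équation du snap s(t) = -360·t^2 + 600·t - 48, nous substituons t = 1 pour obtenir s = 192.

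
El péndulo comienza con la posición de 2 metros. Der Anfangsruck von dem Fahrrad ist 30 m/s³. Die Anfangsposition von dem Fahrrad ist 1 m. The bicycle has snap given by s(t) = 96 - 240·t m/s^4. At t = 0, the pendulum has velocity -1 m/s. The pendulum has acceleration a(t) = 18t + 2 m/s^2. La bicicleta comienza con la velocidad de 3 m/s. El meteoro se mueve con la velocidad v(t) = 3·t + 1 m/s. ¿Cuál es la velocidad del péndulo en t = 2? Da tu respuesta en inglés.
To solve this, we need to take 1 integral of our acceleration equation a(t) = 18·t + 2. Integrating acceleration and using the initial condition v(0) = -1, we get v(t) = 9·t^2 + 2·t - 1. Using v(t) = 9·t^2 + 2·t - 1 and substituting t = 2, we find v = 39.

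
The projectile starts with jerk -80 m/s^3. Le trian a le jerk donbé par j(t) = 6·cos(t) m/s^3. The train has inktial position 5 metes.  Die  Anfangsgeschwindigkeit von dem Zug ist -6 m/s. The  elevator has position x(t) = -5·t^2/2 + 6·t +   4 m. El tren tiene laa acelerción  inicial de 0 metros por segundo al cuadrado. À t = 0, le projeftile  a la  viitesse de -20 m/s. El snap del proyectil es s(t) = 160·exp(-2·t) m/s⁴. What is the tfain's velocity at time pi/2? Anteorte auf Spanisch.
Necesitamos integrar nuestra ecuación de la sacudida j(t) = 6·cos(t) 2 veces. La integral de la sacudida, con a(0) = 0, da la aceleración: a(t) = 6·sin(t). La integral de la aceleración, con v(0) = -6, da la velocidad: v(t) = -6·cos(t). Tenemos la velocidad v(t) = -6·cos(t). Sustituyendo t = pi/2: v(pi/2) = 0.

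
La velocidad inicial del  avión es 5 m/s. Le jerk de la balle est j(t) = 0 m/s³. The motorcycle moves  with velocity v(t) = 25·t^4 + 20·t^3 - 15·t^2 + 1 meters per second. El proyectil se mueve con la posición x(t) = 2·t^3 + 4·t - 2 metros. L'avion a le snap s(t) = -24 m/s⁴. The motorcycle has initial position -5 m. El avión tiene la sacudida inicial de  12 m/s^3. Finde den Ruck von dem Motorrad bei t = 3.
Wir müssen unsere Gleichung für die Geschwindigkeit v(t) = 25·t^4 + 20·t^3 - 15·t^2 + 1 2-mal ableiten. Durch Ableiten von der Geschwindigkeit erhalten wir die Beschleunigung: a(t) = 100·t^3 + 60·t^2 - 30·t. Mit d/dt von a(t) finden wir j(t) = 300·t^2 + 120·t - 30. Aus der Gleichung für den Ruck j(t) = 300·t^2 + 120·t - 30, setzen wir t = 3 ein und erhalten j = 3030.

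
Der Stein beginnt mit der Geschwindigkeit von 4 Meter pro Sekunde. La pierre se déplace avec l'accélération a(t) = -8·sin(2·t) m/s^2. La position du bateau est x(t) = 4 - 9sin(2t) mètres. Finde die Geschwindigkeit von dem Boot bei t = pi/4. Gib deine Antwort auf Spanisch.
Partiendo de la posición x(t) = 4 - 9·sin(2·t), tomamos 1 derivada. Tomando d/dt de x(t), encontramos v(t) = -18·cos(2·t). Tenemos la velocidad v(t) = -18·cos(2·t). Sustituyendo t = pi/4: v(pi/4) = 0.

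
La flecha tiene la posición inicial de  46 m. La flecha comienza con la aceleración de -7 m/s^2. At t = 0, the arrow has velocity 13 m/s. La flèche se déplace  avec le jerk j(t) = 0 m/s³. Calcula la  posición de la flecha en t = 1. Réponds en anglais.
To solve this, we need to take 3 integrals of our jerk equation j(t) = 0. Taking ∫j(t)dt and applying a(0) = -7, we find a(t) = -7. Finding the integral of a(t) and using v(0) = 13: v(t) = 13 - 7·t. The integral of velocity, with x(0) = 46, gives position: x(t) = -7·t^2/2 + 13·t + 46. We have position x(t) = -7·t^2/2 + 13·t + 46. Substituting t = 1: x(1) = 111/2.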